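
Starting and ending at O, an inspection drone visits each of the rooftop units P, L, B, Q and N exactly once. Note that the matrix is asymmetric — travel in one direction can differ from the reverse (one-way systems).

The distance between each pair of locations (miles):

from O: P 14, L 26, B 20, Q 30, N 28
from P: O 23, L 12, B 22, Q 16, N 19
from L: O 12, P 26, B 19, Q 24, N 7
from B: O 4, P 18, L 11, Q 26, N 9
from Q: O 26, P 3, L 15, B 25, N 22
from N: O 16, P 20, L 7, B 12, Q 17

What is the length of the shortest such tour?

O→P→L→B→Q→N→O: 14+12+19+26+22+16 = 109
O→P→L→B→N→Q→O: 14+12+19+9+17+26 = 97
O→P→L→Q→B→N→O: 14+12+24+25+9+16 = 100
O→P→L→Q→N→B→O: 14+12+24+22+12+4 = 88
O→P→L→N→B→Q→O: 14+12+7+12+26+26 = 97
O→P→L→N→Q→B→O: 14+12+7+17+25+4 = 79
O→P→B→L→Q→N→O: 14+22+11+24+22+16 = 109
O→P→B→L→N→Q→O: 14+22+11+7+17+26 = 97
O→P→B→Q→L→N→O: 14+22+26+15+7+16 = 100
O→P→B→Q→N→L→O: 14+22+26+22+7+12 = 103
O→P→B→N→L→Q→O: 14+22+9+7+24+26 = 102
O→P→B→N→Q→L→O: 14+22+9+17+15+12 = 89
O→P→Q→L→B→N→O: 14+16+15+19+9+16 = 89
O→P→Q→L→N→B→O: 14+16+15+7+12+4 = 68
… (106 more)
The minimum is 68.
One optimal route: O → P → Q → L → N → B → O.

Shortest round trip = 68 miles.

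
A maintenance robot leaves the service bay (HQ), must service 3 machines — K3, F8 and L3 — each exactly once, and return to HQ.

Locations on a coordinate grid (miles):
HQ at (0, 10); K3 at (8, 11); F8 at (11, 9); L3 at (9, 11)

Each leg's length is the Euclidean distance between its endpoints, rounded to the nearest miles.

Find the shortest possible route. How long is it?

23 miles — the shortest possible round trip.

HQ - K3 - F8 - L3 - HQ: 8+4+3+9 = 24
HQ - K3 - L3 - F8 - HQ: 8+1+3+11 = 23
HQ - F8 - K3 - L3 - HQ: 11+4+1+9 = 25
The minimum is 23.
One optimal route: HQ → K3 → L3 → F8 → HQ (or its reverse).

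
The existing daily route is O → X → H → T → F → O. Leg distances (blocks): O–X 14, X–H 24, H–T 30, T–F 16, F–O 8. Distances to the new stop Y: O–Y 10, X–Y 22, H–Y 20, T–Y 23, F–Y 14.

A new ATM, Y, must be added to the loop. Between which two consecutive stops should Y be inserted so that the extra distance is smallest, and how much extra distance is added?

Insertion cost between consecutive stops i–j is d(i,Y) + d(Y,j) − d(i,j):
  between O and X: 10 + 22 − 14 = 18
  between X and H: 22 + 20 − 24 = 18
  between H and T: 20 + 23 − 30 = 13
  between T and F: 23 + 14 − 16 = 21
  between F and O: 14 + 10 − 8 = 16
Cheapest insertion is between H and T, adding 13.
New total = 92 + 13 = 105.

Minimum extra distance: 13 blocks, inserting Y between H and T.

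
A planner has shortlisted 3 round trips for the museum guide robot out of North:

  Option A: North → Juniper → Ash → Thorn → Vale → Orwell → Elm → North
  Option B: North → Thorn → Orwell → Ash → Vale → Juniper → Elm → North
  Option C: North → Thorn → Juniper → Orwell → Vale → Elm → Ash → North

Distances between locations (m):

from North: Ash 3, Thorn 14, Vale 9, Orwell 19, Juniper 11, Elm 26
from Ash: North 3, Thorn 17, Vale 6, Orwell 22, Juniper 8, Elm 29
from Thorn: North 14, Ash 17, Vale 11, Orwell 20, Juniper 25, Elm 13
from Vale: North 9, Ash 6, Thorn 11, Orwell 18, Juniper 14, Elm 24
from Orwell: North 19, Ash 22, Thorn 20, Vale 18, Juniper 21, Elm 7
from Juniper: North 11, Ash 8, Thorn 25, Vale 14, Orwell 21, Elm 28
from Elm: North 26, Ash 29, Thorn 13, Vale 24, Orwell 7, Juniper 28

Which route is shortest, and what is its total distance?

98 m — Option A is the shortest.

Option A: 11 + 8 + 17 + 11 + 18 + 7 + 26 = 98
Option B: 14 + 20 + 22 + 6 + 14 + 28 + 26 = 130
Option C: 14 + 25 + 21 + 18 + 24 + 29 + 3 = 134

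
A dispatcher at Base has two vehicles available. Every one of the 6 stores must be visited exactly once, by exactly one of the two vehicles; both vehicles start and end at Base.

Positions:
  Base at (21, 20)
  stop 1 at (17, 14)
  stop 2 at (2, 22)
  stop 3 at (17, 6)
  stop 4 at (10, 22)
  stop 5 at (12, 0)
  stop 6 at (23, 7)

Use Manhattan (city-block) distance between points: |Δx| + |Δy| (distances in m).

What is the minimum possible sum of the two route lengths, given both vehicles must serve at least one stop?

Try each way of splitting the stops between the two vehicles (each non-empty) and, for each split, find the best tour for each vehicle:
  {stop 1} + {stop 2, stop 3, stop 4, stop 5, stop 6}: 20 + 86 = 106
  {stop 2} + {stop 1, stop 3, stop 4, stop 5, stop 6}: 42 + 78 = 120
  {stop 1, stop 2} + {stop 3, stop 4, stop 5, stop 6}: 54 + 70 = 124
  {stop 3} + {stop 1, stop 2, stop 4, stop 5, stop 6}: 36 + 94 = 130
  {stop 1, stop 3} + {stop 2, stop 4, stop 5, stop 6}: 36 + 86 = 122
  {stop 2, stop 3} + {stop 1, stop 4, stop 5, stop 6}: 70 + 78 = 148
  … (31 splits in total)
  {stop 2, stop 4} + {stop 1, stop 3, stop 5, stop 6}: 42 + 62 = 104  ← best
Best: vehicle 1 Base → stop 2 → stop 4 → Base = 42; vehicle 2 Base → stop 1 → stop 3 → stop 5 → stop 6 → Base = 62; combined 104.

Minimum combined distance: 104 m.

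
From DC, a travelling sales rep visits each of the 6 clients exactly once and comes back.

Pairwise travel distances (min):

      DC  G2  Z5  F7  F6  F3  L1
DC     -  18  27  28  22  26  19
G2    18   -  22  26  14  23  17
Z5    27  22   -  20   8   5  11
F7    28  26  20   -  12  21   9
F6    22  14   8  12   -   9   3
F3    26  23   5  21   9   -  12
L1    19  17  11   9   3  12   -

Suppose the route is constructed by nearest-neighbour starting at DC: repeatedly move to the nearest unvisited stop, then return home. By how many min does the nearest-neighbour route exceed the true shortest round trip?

Excess over optimum: 1 min.

DC: G2=18, L1=19, F6=22, F3=26, Z5=27, F7=28 ⇒ G2
G2: F6=14, L1=17, Z5=22, F3=23, F7=26 ⇒ F6
F6: L1=3, Z5=8, F3=9, F7=12 ⇒ L1
L1: F7=9, Z5=11, F3=12 ⇒ F7
F7: Z5=20, F3=21 ⇒ Z5
Z5: F3=5 ⇒ F3
NN route DC → G2 → F6 → L1 → F7 → Z5 → F3 → DC costs 95.
Optimal: DC → G2 → Z5 → F3 → F6 → F7 → L1 → DC costs 94 (by enumerating all 360 distinct tours).
Excess = 95 − 94 = 1.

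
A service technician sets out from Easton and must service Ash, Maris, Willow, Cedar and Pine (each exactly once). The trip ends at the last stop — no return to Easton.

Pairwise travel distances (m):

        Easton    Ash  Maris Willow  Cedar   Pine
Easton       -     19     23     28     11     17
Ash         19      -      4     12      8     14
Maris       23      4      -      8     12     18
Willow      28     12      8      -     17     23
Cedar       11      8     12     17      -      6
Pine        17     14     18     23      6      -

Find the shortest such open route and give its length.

There are 5! = 120 possible orderings.
Easton→Ash→Maris→Willow→Cedar→Pine: 19+4+8+17+6 = 54
Easton→Ash→Maris→Willow→Pine→Cedar: 19+4+8+23+6 = 60
Easton→Ash→Maris→Cedar→Willow→Pine: 19+4+12+17+23 = 75
Easton→Ash→Maris→Cedar→Pine→Willow: 19+4+12+6+23 = 64
Easton→Ash→Maris→Pine→Willow→Cedar: 19+4+18+23+17 = 81
Easton→Ash→Maris→Pine→Cedar→Willow: 19+4+18+6+17 = 64
Easton→Ash→Willow→Maris→Cedar→Pine: 19+12+8+12+6 = 57
Easton→Ash→Willow→Maris→Pine→Cedar: 19+12+8+18+6 = 63
Easton→Ash→Willow→Cedar→Maris→Pine: 19+12+17+12+18 = 78
Easton→Ash→Willow→Cedar→Pine→Maris: 19+12+17+6+18 = 72
Easton→Ash→Willow→Pine→Maris→Cedar: 19+12+23+18+12 = 84
Easton→Ash→Willow→Pine→Cedar→Maris: 19+12+23+6+12 = 72
Easton→Ash→Cedar→Maris→Willow→Pine: 19+8+12+8+23 = 70
Easton→Ash→Cedar→Maris→Pine→Willow: 19+8+12+18+23 = 80
… (106 more)
Easton→Cedar→Pine→Ash→Maris→Willow: 11+6+14+4+8 = 43  ← best
The minimum is 43.
One shortest path: Easton → Cedar → Pine → Ash → Maris → Willow.

43 m — the minimum one-way total.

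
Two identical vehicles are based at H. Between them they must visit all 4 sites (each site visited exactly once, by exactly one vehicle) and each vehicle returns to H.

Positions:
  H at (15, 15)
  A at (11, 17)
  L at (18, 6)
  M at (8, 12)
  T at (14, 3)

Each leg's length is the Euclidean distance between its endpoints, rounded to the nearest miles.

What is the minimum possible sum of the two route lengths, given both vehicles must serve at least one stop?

Check every non-empty split of the stops between the two vehicles; for each half take its own optimal tour:
  {A} + {L, M, T}: 8 + 33 = 41
  {L} + {A, M, T}: 18 + 33 = 51
  {A, L} + {M, T}: 26 + 31 = 57
  {M} + {A, L, T}: 16 + 32 = 48
  {A, M} + {L, T}: 18 + 26 = 44
  {L, M} + {A, T}: 29 + 30 = 59
  … (7 splits in total)
Best: vehicle 1 H → A → H = 8; vehicle 2 H → L → T → M → H = 33; combined 41.

41 miles — the smallest possible combined total.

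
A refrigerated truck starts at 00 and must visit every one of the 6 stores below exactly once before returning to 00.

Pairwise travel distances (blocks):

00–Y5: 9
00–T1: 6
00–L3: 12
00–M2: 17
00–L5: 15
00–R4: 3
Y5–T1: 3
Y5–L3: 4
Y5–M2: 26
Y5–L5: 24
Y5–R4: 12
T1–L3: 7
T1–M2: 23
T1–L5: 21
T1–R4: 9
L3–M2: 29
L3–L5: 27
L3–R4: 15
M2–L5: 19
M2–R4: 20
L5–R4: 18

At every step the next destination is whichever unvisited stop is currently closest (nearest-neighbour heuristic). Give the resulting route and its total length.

From 00: distances to unvisited — R4=3, T1=6, Y5=9, L3=12, L5=15, M2=17. Nearest is R4 (3).
From R4: distances to unvisited — T1=9, Y5=12, L3=15, L5=18, M2=20. Nearest is T1 (9).
From T1: distances to unvisited — Y5=3, L3=7, L5=21, M2=23. Nearest is Y5 (3).
From Y5: distances to unvisited — L3=4, L5=24, M2=26. Nearest is L3 (4).
From L3: distances to unvisited — L5=27, M2=29. Nearest is L5 (27).
From L5: distances to unvisited — M2=19. Nearest is M2 (19).
Return M2→00: 17.
Total = 3 + 9 + 3 + 4 + 27 + 19 + 17 = 82.

82 blocks along 00 → R4 → T1 → Y5 → L3 → L5 → M2 → 00.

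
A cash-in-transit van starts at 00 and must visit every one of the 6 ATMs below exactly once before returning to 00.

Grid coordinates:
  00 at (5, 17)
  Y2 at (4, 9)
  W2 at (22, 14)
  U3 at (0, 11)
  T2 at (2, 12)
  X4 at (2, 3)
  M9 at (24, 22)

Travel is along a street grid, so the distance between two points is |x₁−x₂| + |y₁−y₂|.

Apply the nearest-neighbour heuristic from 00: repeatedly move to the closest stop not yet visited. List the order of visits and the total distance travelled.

At 00 the remaining stops are T2 8, Y2 9, U3 11, X4 17, W2 20, M9 24; go to T2.
At T2 the remaining stops are U3 3, Y2 5, X4 9, W2 22, M9 32; go to U3.
At U3 the remaining stops are Y2 6, X4 10, W2 25, M9 35; go to Y2.
At Y2 the remaining stops are X4 8, W2 23, M9 33; go to X4.
At X4 the remaining stops are W2 31, M9 41; go to W2.
At W2 the remaining stops are M9 10; go to M9.
Return M9→00: 24.
Total = 8 + 3 + 6 + 8 + 31 + 10 + 24 = 90.

Nearest-neighbour total = 90; route 00 → T2 → U3 → Y2 → X4 → W2 → M9 → 00.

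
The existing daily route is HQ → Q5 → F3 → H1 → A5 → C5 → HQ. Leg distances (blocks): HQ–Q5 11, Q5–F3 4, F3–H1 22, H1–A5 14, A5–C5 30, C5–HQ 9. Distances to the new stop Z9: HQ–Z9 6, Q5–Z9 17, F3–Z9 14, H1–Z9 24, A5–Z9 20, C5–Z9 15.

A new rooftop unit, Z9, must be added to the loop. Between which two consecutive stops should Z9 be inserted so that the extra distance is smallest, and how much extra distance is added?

Minimum extra distance: 5 blocks, inserting Z9 between A5 and C5.

Insertion cost between consecutive stops i–j is d(i,Z9) + d(Z9,j) − d(i,j):
  between HQ and Q5: 6 + 17 − 11 = 12
  between Q5 and F3: 17 + 14 − 4 = 27
  between F3 and H1: 14 + 24 − 22 = 16
  between H1 and A5: 24 + 20 − 14 = 30
  between A5 and C5: 20 + 15 − 30 = 5
  between C5 and HQ: 15 + 6 − 9 = 12
Cheapest insertion is between A5 and C5, adding 5.
New total = 90 + 5 = 95.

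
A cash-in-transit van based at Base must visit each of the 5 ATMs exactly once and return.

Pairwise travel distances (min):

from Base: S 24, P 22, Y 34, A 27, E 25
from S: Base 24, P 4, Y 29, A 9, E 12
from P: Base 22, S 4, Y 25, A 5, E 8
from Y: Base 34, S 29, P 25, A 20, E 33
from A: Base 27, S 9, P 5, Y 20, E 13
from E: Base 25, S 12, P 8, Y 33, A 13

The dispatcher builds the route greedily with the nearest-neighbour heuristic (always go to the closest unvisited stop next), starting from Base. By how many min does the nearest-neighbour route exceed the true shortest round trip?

15 min longer than the optimal tour.

Base: P=22, S=24, E=25, A=27, Y=34 ⇒ P
P: S=4, A=5, E=8, Y=25 ⇒ S
S: A=9, E=12, Y=29 ⇒ A
A: E=13, Y=20 ⇒ E
E: Y=33 ⇒ Y
NN route Base → P → S → A → E → Y → Base costs 115.
Optimal: Base → Y → A → S → P → E → Base costs 100 (by enumerating all 60 distinct tours).
Excess = 115 − 100 = 15.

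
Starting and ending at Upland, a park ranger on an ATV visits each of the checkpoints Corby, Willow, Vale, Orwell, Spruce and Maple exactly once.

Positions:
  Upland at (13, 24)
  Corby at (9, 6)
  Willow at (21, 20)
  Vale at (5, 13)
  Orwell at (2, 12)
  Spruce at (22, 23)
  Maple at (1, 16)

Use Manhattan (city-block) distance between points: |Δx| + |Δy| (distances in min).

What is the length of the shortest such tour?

There are 360 distinct closed tours to check (reversals are equivalent).
Upland-Corby-Willow-Vale-Orwell-Spruce-Maple-Upland: 22+26+23+4+31+28+20 = 154
Upland-Corby-Willow-Vale-Orwell-Maple-Spruce-Upland: 22+26+23+4+5+28+10 = 118
Upland-Corby-Willow-Vale-Spruce-Orwell-Maple-Upland: 22+26+23+27+31+5+20 = 154
Upland-Corby-Willow-Vale-Spruce-Maple-Orwell-Upland: 22+26+23+27+28+5+23 = 154
Upland-Corby-Willow-Vale-Maple-Orwell-Spruce-Upland: 22+26+23+7+5+31+10 = 124
Upland-Corby-Willow-Vale-Maple-Spruce-Orwell-Upland: 22+26+23+7+28+31+23 = 160
Upland-Corby-Willow-Orwell-Vale-Spruce-Maple-Upland: 22+26+27+4+27+28+20 = 154
Upland-Corby-Willow-Orwell-Vale-Maple-Spruce-Upland: 22+26+27+4+7+28+10 = 124
… (352 more)
Upland-Corby-Vale-Orwell-Maple-Willow-Spruce-Upland: 22+11+4+5+24+4+10 = 80  ← best
The minimum is 80.
One optimal route: Upland → Corby → Vale → Orwell → Maple → Willow → Spruce → Upland (or its reverse).

Minimum total distance: 80 min.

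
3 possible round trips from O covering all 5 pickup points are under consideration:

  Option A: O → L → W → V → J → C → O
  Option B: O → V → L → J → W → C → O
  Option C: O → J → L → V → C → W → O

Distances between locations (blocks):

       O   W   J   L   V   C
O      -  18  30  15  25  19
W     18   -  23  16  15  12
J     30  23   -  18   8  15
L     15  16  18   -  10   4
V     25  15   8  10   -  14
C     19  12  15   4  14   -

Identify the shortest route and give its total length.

Option A: 15 + 16 + 15 + 8 + 15 + 19 = 88
Option B: 25 + 10 + 18 + 23 + 12 + 19 = 107
Option C: 30 + 18 + 10 + 14 + 12 + 18 = 102

Shortest is Option A, total 88 blocks.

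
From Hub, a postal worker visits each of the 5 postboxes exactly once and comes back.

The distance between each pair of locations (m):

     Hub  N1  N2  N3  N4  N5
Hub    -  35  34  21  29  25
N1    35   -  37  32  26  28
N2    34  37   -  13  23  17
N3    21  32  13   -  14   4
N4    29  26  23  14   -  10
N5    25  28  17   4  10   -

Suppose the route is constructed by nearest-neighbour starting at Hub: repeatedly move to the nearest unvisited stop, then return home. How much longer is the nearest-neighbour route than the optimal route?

Hub: N3=21, N5=25, N4=29, N2=34, N1=35 ⇒ N3
N3: N5=4, N2=13, N4=14, N1=32 ⇒ N5
N5: N4=10, N2=17, N1=28 ⇒ N4
N4: N2=23, N1=26 ⇒ N2
N2: N1=37 ⇒ N1
NN route Hub → N3 → N5 → N4 → N2 → N1 → Hub costs 130.
Optimal: Hub → N1 → N4 → N5 → N2 → N3 → Hub costs 122 (by enumerating all 60 distinct tours).
Excess = 130 − 122 = 8.

The nearest-neighbour route is 8 m longer than optimal.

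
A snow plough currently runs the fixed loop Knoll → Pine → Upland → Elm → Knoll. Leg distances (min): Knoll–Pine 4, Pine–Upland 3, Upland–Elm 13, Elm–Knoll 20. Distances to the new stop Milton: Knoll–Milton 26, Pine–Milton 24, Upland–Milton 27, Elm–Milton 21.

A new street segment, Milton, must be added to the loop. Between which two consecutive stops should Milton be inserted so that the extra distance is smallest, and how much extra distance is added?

Insertion cost between consecutive stops i–j is d(i,Milton) + d(Milton,j) − d(i,j):
  between Knoll and Pine: 26 + 24 − 4 = 46
  between Pine and Upland: 24 + 27 − 3 = 48
  between Upland and Elm: 27 + 21 − 13 = 35
  between Elm and Knoll: 21 + 26 − 20 = 27
Cheapest insertion is between Elm and Knoll, adding 27.
New total = 40 + 27 = 67.

+27 min — insert Milton between Elm and Knoll.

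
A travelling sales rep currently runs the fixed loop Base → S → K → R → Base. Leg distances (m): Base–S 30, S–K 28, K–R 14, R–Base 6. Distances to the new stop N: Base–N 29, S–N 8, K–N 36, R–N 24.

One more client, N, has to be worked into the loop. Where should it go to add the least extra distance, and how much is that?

Minimum extra distance: 7 m, inserting N between Base and S.

Insertion cost between consecutive stops i–j is d(i,N) + d(N,j) − d(i,j):
  between Base and S: 29 + 8 − 30 = 7
  between S and K: 8 + 36 − 28 = 16
  between K and R: 36 + 24 − 14 = 46
  between R and Base: 24 + 29 − 6 = 47
Cheapest insertion is between Base and S, adding 7.
New total = 78 + 7 = 85.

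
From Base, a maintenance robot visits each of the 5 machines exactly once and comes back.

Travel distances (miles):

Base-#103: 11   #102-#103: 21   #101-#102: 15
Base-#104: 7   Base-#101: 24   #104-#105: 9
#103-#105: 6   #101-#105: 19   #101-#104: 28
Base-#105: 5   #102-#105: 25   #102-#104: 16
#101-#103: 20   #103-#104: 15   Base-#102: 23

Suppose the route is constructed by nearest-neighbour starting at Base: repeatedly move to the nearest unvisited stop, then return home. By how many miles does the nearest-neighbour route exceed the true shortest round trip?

The nearest-neighbour route is 12 miles longer than optimal.

From Base: #105=5, #104=7, #103=11, #102=23, #101=24 → choose #105 (5).
From #105: #103=6, #104=9, #101=19, #102=25 → choose #103 (6).
From #103: #104=15, #101=20, #102=21 → choose #104 (15).
From #104: #102=16, #101=28 → choose #102 (16).
From #102: #101=15 → choose #101 (15).
NN route Base → #105 → #103 → #104 → #102 → #101 → Base costs 81.
Optimal: Base → #104 → #102 → #101 → #103 → #105 → Base costs 69 (by enumerating all 60 distinct tours).
Excess = 81 − 69 = 12.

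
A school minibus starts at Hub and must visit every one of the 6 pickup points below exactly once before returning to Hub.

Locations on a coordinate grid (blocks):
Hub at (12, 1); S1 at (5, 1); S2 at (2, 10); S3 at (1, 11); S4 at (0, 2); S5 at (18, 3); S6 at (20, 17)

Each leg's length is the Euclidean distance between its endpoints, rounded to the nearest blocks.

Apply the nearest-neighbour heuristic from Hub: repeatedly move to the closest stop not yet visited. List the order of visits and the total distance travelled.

From Hub: distances to unvisited — S5=6, S1=7, S4=12, S2=13, S3=15, S6=18. Nearest is S5 (6).
From S5: distances to unvisited — S1=13, S6=14, S2=17, S4=18, S3=19. Nearest is S1 (13).
From S1: distances to unvisited — S4=5, S2=9, S3=11, S6=22. Nearest is S4 (5).
From S4: distances to unvisited — S2=8, S3=9, S6=25. Nearest is S2 (8).
From S2: distances to unvisited — S3=1, S6=19. Nearest is S3 (1).
From S3: distances to unvisited — S6=20. Nearest is S6 (20).
Return S6→Hub: 18.
Total = 6 + 13 + 5 + 8 + 1 + 20 + 18 = 71.

Total distance 71 blocks via the nearest-neighbour route Hub → S5 → S1 → S4 → S2 → S3 → S6 → Hub.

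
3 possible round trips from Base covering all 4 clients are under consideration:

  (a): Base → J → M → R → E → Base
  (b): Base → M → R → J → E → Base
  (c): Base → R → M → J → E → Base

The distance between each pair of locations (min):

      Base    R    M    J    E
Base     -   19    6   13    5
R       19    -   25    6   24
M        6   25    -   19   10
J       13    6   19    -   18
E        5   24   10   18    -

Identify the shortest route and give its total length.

Shortest is (b), total 60 min.

(a): 13 + 19 + 25 + 24 + 5 = 86
(b): 6 + 25 + 6 + 18 + 5 = 60
(c): 19 + 25 + 19 + 18 + 5 = 86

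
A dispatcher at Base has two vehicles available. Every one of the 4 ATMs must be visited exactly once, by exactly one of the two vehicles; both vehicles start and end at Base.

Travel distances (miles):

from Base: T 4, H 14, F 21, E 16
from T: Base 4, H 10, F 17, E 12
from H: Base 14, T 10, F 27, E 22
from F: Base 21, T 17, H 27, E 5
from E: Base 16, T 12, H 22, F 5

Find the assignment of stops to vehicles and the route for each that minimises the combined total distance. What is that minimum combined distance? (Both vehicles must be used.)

70 miles — the smallest possible combined total.

Try each way of splitting the stops between the two vehicles (each non-empty) and, for each split, find the best tour for each vehicle:
  {T} + {H, F, E}: 8 + 62 = 70
  {H} + {T, F, E}: 28 + 42 = 70
  {T, H} + {F, E}: 28 + 42 = 70
  {F} + {T, H, E}: 42 + 52 = 94
  {T, F} + {H, E}: 42 + 52 = 94
  {H, F} + {T, E}: 62 + 32 = 94
  … (7 splits in total)
Best: vehicle 1 Base → T → Base = 8; vehicle 2 Base → H → F → E → Base = 62; combined 70.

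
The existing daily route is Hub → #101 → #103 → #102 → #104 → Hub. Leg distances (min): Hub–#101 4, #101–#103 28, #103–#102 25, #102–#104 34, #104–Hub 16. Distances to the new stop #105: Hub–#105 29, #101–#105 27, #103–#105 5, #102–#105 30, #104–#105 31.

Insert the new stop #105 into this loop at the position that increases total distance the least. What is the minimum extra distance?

Adding 4 min by placing #105 on the #101–#103 leg.

Insertion cost between consecutive stops i–j is d(i,#105) + d(#105,j) − d(i,j):
  between Hub and #101: 29 + 27 − 4 = 52
  between #101 and #103: 27 + 5 − 28 = 4
  between #103 and #102: 5 + 30 − 25 = 10
  between #102 and #104: 30 + 31 − 34 = 27
  between #104 and Hub: 31 + 29 − 16 = 44
Cheapest insertion is between #101 and #103, adding 4.
New total = 107 + 4 = 111.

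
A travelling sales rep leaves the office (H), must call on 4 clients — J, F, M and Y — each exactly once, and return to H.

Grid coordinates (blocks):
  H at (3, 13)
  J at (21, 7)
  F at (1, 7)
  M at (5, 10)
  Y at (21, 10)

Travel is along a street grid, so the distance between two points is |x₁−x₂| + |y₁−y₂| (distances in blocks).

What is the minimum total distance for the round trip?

52 blocks — the shortest possible round trip.

With 4 stops there are 4!/2 = 12 distinct round trips (a route and its reverse cost the same).
H - J - F - M - Y - H: 24+20+7+16+21 = 88
H - J - F - Y - M - H: 24+20+23+16+5 = 88
H - J - M - F - Y - H: 24+19+7+23+21 = 94
H - J - M - Y - F - H: 24+19+16+23+8 = 90
H - J - Y - F - M - H: 24+3+23+7+5 = 62
H - J - Y - M - F - H: 24+3+16+7+8 = 58
H - F - J - M - Y - H: 8+20+19+16+21 = 84
H - F - J - Y - M - H: 8+20+3+16+5 = 52
H - F - M - J - Y - H: 8+7+19+3+21 = 58
H - F - Y - J - M - H: 8+23+3+19+5 = 58
H - M - J - F - Y - H: 5+19+20+23+21 = 88
H - M - F - J - Y - H: 5+7+20+3+21 = 56
The minimum is 52.
One optimal route: H → F → J → Y → M → H (or its reverse).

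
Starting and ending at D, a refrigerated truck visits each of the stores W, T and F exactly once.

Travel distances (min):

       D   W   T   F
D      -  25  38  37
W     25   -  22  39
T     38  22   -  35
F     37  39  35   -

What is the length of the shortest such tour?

Minimum total distance: 119 min.

With 3 stops there are 3!/2 = 3 distinct round trips (a route and its reverse cost the same).
D→W→T→F→D: 25+22+35+37 = 119
D→W→F→T→D: 25+39+35+38 = 137
D→T→W→F→D: 38+22+39+37 = 136
The minimum is 119.
One optimal route: D → W → T → F → D (or its reverse).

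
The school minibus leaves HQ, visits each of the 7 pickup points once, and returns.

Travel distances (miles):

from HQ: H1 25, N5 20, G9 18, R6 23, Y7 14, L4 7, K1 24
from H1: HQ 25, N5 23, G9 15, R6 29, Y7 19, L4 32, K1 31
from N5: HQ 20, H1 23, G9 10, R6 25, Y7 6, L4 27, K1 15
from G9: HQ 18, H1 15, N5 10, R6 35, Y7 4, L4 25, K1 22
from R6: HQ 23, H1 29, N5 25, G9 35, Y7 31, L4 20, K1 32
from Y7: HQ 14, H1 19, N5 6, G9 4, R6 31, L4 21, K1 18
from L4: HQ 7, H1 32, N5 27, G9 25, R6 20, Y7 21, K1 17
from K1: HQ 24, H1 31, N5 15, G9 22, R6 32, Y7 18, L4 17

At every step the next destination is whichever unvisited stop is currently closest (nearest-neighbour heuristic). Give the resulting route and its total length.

From HQ: distances to unvisited — L4=7, Y7=14, G9=18, N5=20, R6=23, K1=24, H1=25. Nearest is L4 (7).
From L4: distances to unvisited — K1=17, R6=20, Y7=21, G9=25, N5=27, H1=32. Nearest is K1 (17).
From K1: distances to unvisited — N5=15, Y7=18, G9=22, H1=31, R6=32. Nearest is N5 (15).
From N5: distances to unvisited — Y7=6, G9=10, H1=23, R6=25. Nearest is Y7 (6).
From Y7: distances to unvisited — G9=4, H1=19, R6=31. Nearest is G9 (4).
From G9: distances to unvisited — H1=15, R6=35. Nearest is H1 (15).
From H1: distances to unvisited — R6=29. Nearest is R6 (29).
Return R6→HQ: 23.
Total = 7 + 17 + 15 + 6 + 4 + 15 + 29 + 23 = 116.

Total distance 116 miles via the nearest-neighbour route HQ → L4 → K1 → N5 → Y7 → G9 → H1 → R6 → HQ.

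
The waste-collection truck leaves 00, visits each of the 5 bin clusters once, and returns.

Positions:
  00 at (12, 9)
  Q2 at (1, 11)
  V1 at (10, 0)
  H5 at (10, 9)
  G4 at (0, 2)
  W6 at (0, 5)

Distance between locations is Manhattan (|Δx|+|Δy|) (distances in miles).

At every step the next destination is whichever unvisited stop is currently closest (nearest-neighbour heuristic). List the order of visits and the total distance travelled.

Nearest-neighbour total = 46 miles; route 00 → H5 → V1 → G4 → W6 → Q2 → 00.

00 → [H5:2 / V1:11 / Q2:13 / W6:16 / G4:19] → H5 (2)
H5 → [V1:9 / Q2:11 / W6:14 / G4:17] → V1 (9)
V1 → [G4:12 / W6:15 / Q2:20] → G4 (12)
G4 → [W6:3 / Q2:10] → W6 (3)
W6 → [Q2:7] → Q2 (7)
Return Q2→00: 13.
Total = 2 + 9 + 12 + 3 + 7 + 13 = 46.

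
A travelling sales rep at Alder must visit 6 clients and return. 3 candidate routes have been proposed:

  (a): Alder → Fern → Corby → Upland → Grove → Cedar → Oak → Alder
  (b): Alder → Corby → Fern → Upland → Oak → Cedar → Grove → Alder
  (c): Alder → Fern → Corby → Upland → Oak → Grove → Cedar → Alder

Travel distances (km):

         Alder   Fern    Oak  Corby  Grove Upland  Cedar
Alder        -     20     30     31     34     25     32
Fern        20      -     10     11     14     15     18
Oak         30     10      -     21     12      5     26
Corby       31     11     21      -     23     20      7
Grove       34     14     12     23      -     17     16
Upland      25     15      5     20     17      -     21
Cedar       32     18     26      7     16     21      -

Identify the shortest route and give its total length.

116 km — (c) is the shortest.

(a): 20 + 11 + 20 + 17 + 16 + 26 + 30 = 140
(b): 31 + 11 + 15 + 5 + 26 + 16 + 34 = 138
(c): 20 + 11 + 20 + 5 + 12 + 16 + 32 = 116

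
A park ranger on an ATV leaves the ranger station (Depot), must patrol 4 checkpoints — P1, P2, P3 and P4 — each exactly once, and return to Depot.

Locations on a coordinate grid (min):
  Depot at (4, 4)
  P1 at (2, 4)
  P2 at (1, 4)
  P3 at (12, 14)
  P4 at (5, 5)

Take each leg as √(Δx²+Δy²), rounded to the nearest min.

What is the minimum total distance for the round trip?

Depot → P1 → P2 → P3 → P4 → Depot: 2+1+15+11+1 = 30
Depot → P1 → P2 → P4 → P3 → Depot: 2+1+4+11+13 = 31
Depot → P1 → P3 → P2 → P4 → Depot: 2+14+15+4+1 = 36
Depot → P1 → P3 → P4 → P2 → Depot: 2+14+11+4+3 = 34
Depot → P1 → P4 → P2 → P3 → Depot: 2+3+4+15+13 = 37
Depot → P1 → P4 → P3 → P2 → Depot: 2+3+11+15+3 = 34
Depot → P2 → P1 → P3 → P4 → Depot: 3+1+14+11+1 = 30
Depot → P2 → P1 → P4 → P3 → Depot: 3+1+3+11+13 = 31
Depot → P2 → P3 → P1 → P4 → Depot: 3+15+14+3+1 = 36
Depot → P2 → P4 → P1 → P3 → Depot: 3+4+3+14+13 = 37
Depot → P3 → P1 → P2 → P4 → Depot: 13+14+1+4+1 = 33
Depot → P3 → P2 → P1 → P4 → Depot: 13+15+1+3+1 = 33
The minimum is 30.
One optimal route: Depot → P1 → P2 → P3 → P4 → Depot (or its reverse).

Shortest round trip = 30 min.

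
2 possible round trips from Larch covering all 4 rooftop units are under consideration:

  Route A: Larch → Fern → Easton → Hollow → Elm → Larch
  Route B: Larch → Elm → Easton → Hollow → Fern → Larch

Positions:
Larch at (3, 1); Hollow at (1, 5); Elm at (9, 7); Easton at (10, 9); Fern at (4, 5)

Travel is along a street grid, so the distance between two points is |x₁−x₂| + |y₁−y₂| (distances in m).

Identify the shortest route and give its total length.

Route A: 5 + 10 + 13 + 10 + 12 = 50
Route B: 12 + 3 + 13 + 3 + 5 = 36

36 m — Route B is the shortest.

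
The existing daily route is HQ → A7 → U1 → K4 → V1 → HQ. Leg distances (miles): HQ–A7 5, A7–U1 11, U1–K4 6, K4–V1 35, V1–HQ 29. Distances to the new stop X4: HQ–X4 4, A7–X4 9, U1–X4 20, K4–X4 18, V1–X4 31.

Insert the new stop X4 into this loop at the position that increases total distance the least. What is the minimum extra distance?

Insertion cost between consecutive stops i–j is d(i,X4) + d(X4,j) − d(i,j):
  between HQ and A7: 4 + 9 − 5 = 8
  between A7 and U1: 9 + 20 − 11 = 18
  between U1 and K4: 20 + 18 − 6 = 32
  between K4 and V1: 18 + 31 − 35 = 14
  between V1 and HQ: 31 + 4 − 29 = 6
Cheapest insertion is between V1 and HQ, adding 6.
New total = 86 + 6 = 92.

Minimum extra distance: 6 miles, inserting X4 between V1 and HQ.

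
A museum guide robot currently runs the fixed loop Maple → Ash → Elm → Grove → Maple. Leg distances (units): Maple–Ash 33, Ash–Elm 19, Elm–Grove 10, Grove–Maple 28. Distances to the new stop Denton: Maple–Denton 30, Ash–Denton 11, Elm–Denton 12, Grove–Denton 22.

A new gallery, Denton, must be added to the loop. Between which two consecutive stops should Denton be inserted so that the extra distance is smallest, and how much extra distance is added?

Insertion cost between consecutive stops i–j is d(i,Denton) + d(Denton,j) − d(i,j):
  between Maple and Ash: 30 + 11 − 33 = 8
  between Ash and Elm: 11 + 12 − 19 = 4
  between Elm and Grove: 12 + 22 − 10 = 24
  between Grove and Maple: 22 + 30 − 28 = 24
Cheapest insertion is between Ash and Elm, adding 4.
New total = 90 + 4 = 94.

+4 — insert Denton between Ash and Elm.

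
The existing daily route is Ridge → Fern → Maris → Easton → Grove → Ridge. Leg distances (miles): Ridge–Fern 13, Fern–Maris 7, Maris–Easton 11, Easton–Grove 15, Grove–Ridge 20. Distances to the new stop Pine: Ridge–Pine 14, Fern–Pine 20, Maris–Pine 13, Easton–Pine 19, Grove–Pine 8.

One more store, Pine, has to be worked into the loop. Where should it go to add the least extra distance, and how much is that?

Insertion cost between consecutive stops i–j is d(i,Pine) + d(Pine,j) − d(i,j):
  between Ridge and Fern: 14 + 20 − 13 = 21
  between Fern and Maris: 20 + 13 − 7 = 26
  between Maris and Easton: 13 + 19 − 11 = 21
  between Easton and Grove: 19 + 8 − 15 = 12
  between Grove and Ridge: 8 + 14 − 20 = 2
Cheapest insertion is between Grove and Ridge, adding 2.
New total = 66 + 2 = 68.

Minimum extra distance: 2 miles, inserting Pine between Grove and Ridge.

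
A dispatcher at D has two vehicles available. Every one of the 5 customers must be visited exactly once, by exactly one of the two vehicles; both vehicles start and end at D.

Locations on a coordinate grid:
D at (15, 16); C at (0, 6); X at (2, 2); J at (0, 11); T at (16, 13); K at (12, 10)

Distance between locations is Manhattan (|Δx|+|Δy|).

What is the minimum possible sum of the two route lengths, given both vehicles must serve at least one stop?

Minimum combined distance: 66.

Try each way of splitting the stops between the two vehicles (each non-empty) and, for each split, find the best tour for each vehicle:
  {C} + {X, J, T, K}: 50 + 60 = 110
  {X} + {C, J, T, K}: 54 + 52 = 106
  {C, X} + {J, T, K}: 58 + 44 = 102
  {J} + {C, X, T, K}: 40 + 60 = 100
  {C, J} + {X, T, K}: 50 + 56 = 106
  {X, J} + {C, T, K}: 58 + 52 = 110
  … (15 splits in total)
  {T} + {C, X, J, K}: 8 + 58 = 66  ← best
Best: vehicle 1 D → T → D = 8; vehicle 2 D → J → C → X → K → D = 58; combined 66.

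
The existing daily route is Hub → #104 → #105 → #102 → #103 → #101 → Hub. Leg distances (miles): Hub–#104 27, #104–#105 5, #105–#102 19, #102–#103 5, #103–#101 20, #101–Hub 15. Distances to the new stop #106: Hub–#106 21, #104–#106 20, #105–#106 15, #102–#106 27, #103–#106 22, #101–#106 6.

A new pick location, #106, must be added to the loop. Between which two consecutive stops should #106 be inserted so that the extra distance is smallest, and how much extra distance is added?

Insertion cost between consecutive stops i–j is d(i,#106) + d(#106,j) − d(i,j):
  between Hub and #104: 21 + 20 − 27 = 14
  between #104 and #105: 20 + 15 − 5 = 30
  between #105 and #102: 15 + 27 − 19 = 23
  between #102 and #103: 27 + 22 − 5 = 44
  between #103 and #101: 22 + 6 − 20 = 8
  between #101 and Hub: 6 + 21 − 15 = 12
Cheapest insertion is between #103 and #101, adding 8.
New total = 91 + 8 = 99.

Adding 8 miles by placing #106 on the #103–#101 leg.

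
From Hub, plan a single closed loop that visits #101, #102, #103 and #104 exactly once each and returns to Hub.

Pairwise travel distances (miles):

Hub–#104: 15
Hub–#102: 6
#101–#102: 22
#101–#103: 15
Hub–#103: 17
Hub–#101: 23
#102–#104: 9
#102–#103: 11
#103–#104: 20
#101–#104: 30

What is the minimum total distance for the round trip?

Hub → #101 → #102 → #103 → #104 → Hub: 23+22+11+20+15 = 91
Hub → #101 → #102 → #104 → #103 → Hub: 23+22+9+20+17 = 91
Hub → #101 → #103 → #102 → #104 → Hub: 23+15+11+9+15 = 73
Hub → #101 → #103 → #104 → #102 → Hub: 23+15+20+9+6 = 73
Hub → #101 → #104 → #102 → #103 → Hub: 23+30+9+11+17 = 90
Hub → #101 → #104 → #103 → #102 → Hub: 23+30+20+11+6 = 90
Hub → #102 → #101 → #103 → #104 → Hub: 6+22+15+20+15 = 78
Hub → #102 → #101 → #104 → #103 → Hub: 6+22+30+20+17 = 95
Hub → #102 → #103 → #101 → #104 → Hub: 6+11+15+30+15 = 77
Hub → #102 → #104 → #101 → #103 → Hub: 6+9+30+15+17 = 77
Hub → #103 → #101 → #102 → #104 → Hub: 17+15+22+9+15 = 78
Hub → #103 → #102 → #101 → #104 → Hub: 17+11+22+30+15 = 95
The minimum is 73.
One optimal route: Hub → #101 → #103 → #102 → #104 → Hub (or its reverse).

73 miles — the shortest possible round trip.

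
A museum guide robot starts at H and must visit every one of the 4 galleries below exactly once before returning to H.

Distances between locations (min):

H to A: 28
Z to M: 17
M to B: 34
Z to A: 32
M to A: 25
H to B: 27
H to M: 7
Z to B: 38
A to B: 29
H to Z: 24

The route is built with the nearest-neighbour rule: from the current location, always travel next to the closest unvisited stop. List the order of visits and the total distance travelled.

H → [M:7 / Z:24 / B:27 / A:28] → M (7)
M → [Z:17 / A:25 / B:34] → Z (17)
Z → [A:32 / B:38] → A (32)
A → [B:29] → B (29)
Return B→H: 27.
Total = 7 + 17 + 32 + 29 + 27 = 112.

Total distance 112 min via the nearest-neighbour route H → M → Z → A → B → H.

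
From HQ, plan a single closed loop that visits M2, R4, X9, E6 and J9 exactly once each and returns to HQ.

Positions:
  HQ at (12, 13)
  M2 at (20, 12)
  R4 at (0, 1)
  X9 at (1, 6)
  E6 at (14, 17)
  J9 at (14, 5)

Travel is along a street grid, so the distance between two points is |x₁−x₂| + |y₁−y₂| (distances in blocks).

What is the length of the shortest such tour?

There are 60 distinct closed tours to check (reversals are equivalent).
HQ→M2→R4→X9→E6→J9→HQ: 9+31+6+24+12+10 = 92
HQ→M2→R4→X9→J9→E6→HQ: 9+31+6+14+12+6 = 78
HQ→M2→R4→E6→X9→J9→HQ: 9+31+30+24+14+10 = 118
HQ→M2→R4→E6→J9→X9→HQ: 9+31+30+12+14+18 = 114
HQ→M2→R4→J9→X9→E6→HQ: 9+31+18+14+24+6 = 102
HQ→M2→R4→J9→E6→X9→HQ: 9+31+18+12+24+18 = 112
HQ→M2→X9→R4→E6→J9→HQ: 9+25+6+30+12+10 = 92
HQ→M2→X9→R4→J9→E6→HQ: 9+25+6+18+12+6 = 76
HQ→M2→X9→E6→R4→J9→HQ: 9+25+24+30+18+10 = 116
HQ→M2→X9→E6→J9→R4→HQ: 9+25+24+12+18+24 = 112
HQ→M2→X9→J9→R4→E6→HQ: 9+25+14+18+30+6 = 102
HQ→M2→X9→J9→E6→R4→HQ: 9+25+14+12+30+24 = 114
HQ→M2→E6→R4→X9→J9→HQ: 9+11+30+6+14+10 = 80
HQ→M2→E6→R4→J9→X9→HQ: 9+11+30+18+14+18 = 100
… (46 more)
HQ→X9→R4→J9→M2→E6→HQ: 18+6+18+13+11+6 = 72  ← best
The minimum is 72.
One optimal route: HQ → X9 → R4 → J9 → M2 → E6 → HQ (or its reverse).

Minimum total distance: 72 blocks.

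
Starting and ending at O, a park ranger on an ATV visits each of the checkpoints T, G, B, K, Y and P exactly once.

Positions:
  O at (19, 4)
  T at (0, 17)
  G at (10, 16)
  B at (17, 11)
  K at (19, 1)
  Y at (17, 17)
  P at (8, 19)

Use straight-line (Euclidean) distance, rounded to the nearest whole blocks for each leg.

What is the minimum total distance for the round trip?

Shortest round trip = 60 blocks.

There are 360 distinct closed tours to check (reversals are equivalent).
O→T→G→B→K→Y→P→O: 23+10+9+10+16+9+19 = 96
O→T→G→B→K→P→Y→O: 23+10+9+10+21+9+13 = 95
O→T→G→B→Y→K→P→O: 23+10+9+6+16+21+19 = 104
O→T→G→B→Y→P→K→O: 23+10+9+6+9+21+3 = 81
O→T→G→B→P→K→Y→O: 23+10+9+12+21+16+13 = 104
O→T→G→B→P→Y→K→O: 23+10+9+12+9+16+3 = 82
O→T→G→K→B→Y→P→O: 23+10+17+10+6+9+19 = 94
O→T→G→K→B→P→Y→O: 23+10+17+10+12+9+13 = 94
… (352 more)
O→B→Y→G→P→T→K→O: 7+6+7+4+8+25+3 = 60  ← best
The minimum is 60.
One optimal route: O → B → Y → G → P → T → K → O (or its reverse).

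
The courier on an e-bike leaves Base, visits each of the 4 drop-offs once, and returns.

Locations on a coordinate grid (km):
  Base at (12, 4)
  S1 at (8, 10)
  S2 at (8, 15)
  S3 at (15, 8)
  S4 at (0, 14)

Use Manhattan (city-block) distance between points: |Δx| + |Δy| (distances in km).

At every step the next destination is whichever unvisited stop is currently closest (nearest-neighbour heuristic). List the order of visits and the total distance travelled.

52 km along Base → S3 → S1 → S2 → S4 → Base.

At Base the remaining stops are S3 7, S1 10, S2 15, S4 22; go to S3.
At S3 the remaining stops are S1 9, S2 14, S4 21; go to S1.
At S1 the remaining stops are S2 5, S4 12; go to S2.
At S2 the remaining stops are S4 9; go to S4.
Return S4→Base: 22.
Total = 7 + 9 + 5 + 9 + 22 = 52.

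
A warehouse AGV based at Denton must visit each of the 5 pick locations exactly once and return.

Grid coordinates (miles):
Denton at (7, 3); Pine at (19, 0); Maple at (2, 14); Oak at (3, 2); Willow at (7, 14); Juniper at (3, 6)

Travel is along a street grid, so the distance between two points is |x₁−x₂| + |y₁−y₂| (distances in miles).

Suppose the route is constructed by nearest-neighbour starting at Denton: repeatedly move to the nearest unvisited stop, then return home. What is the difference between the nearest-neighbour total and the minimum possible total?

2 miles longer than the optimal tour.

From Denton: Oak=5, Juniper=7, Willow=11, Pine=15, Maple=16 → choose Oak (5).
From Oak: Juniper=4, Maple=13, Willow=16, Pine=18 → choose Juniper (4).
From Juniper: Maple=9, Willow=12, Pine=22 → choose Maple (9).
From Maple: Willow=5, Pine=31 → choose Willow (5).
From Willow: Pine=26 → choose Pine (26).
NN route Denton → Oak → Juniper → Maple → Willow → Pine → Denton costs 64.
Optimal: Denton → Pine → Oak → Juniper → Maple → Willow → Denton costs 62 (by enumerating all 60 distinct tours).
Excess = 64 − 62 = 2.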